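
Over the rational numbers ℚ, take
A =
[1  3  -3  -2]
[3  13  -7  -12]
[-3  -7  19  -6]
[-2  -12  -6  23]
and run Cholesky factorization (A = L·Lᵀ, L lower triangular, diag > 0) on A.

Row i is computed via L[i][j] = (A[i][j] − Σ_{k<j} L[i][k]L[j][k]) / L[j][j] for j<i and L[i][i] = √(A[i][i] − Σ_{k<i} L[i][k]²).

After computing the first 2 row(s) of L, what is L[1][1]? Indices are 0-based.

Step 1: L[0][0] = √(1) = 1.
  L[1][0] = (3) / L[0][0] = 3.
Step 2: L[1][1] = √(4) = 2.

L[1][1] = 2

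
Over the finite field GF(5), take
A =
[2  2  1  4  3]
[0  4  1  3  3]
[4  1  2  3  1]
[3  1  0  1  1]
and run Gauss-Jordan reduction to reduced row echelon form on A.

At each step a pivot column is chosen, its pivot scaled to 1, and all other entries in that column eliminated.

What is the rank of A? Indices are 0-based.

rank = 4

pivot(0,0)=2: scale R0 → (1, 1, 3, 2, 4)
  clear (2,0): R2 −= (4)R0 → (0, 2, 0, 0, 0)
  clear (3,0): R3 −= (3)R0 → (0, 3, 1, 0, 4)
pivot(1,1)=4: scale R1 → (0, 1, 4, 2, 2)
  clear (0,1): R0 −= (1)R1 → (1, 0, 4, 0, 2)
  clear (2,1): R2 −= (2)R1 → (0, 0, 2, 1, 1)
  clear (3,1): R3 −= (3)R1 → (0, 0, 4, 4, 3)
pivot(2,2)=2: scale R2 → (0, 0, 1, 3, 3)
  clear (0,2): R0 −= (4)R2 → (1, 0, 0, 3, 0)
  clear (1,2): R1 −= (4)R2 → (0, 1, 0, 0, 0)
  clear (3,2): R3 −= (4)R2 → (0, 0, 0, 2, 1)
pivot(3,3)=2: scale R3 → (0, 0, 0, 1, 3)
  clear (0,3): R0 −= (3)R3 → (1, 0, 0, 0, 1)
  clear (2,3): R2 −= (3)R3 → (0, 0, 1, 0, 4)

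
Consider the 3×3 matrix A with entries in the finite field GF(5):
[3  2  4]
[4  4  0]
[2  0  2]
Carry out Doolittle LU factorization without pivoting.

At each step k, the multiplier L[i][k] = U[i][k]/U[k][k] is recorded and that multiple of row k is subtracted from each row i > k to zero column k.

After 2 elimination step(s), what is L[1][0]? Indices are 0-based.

k=0: U[0][0]=3
  eliminate (1,0): mult=3, new row 1: (0, 3, 3); set L[1][0]=3
  eliminate (2,0): mult=4, new row 2: (0, 2, 1); set L[2][0]=4
k=1: U[1][1]=3
  eliminate (2,1): mult=4, new row 2: (0, 0, 4); set L[2][1]=4

L[1][0] = 3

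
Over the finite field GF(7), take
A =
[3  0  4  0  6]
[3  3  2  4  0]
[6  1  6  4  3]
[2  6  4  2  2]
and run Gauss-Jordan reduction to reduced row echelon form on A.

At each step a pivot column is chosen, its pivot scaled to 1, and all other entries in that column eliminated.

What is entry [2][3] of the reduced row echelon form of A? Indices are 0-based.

step 1: normalize row 0 (÷3) = (1, 0, 6, 0, 2)
  row 1: subtract 3×row0 = (0, 3, 5, 4, 1)
  row 2: subtract 6×row0 = (0, 1, 5, 4, 5)
  row 3: subtract 2×row0 = (0, 6, 6, 2, 5)
step 2: normalize row 1 (÷3) = (0, 1, 4, 6, 5)
  row 2: subtract 1×row1 = (0, 0, 1, 5, 0)
  row 3: subtract 6×row1 = (0, 0, 3, 1, 3)
step 3: normalize row 2 (÷1) = (0, 0, 1, 5, 0)
  row 0: subtract 6×row2 = (1, 0, 0, 5, 2)
  row 1: subtract 4×row2 = (0, 1, 0, 0, 5)
  row 3: subtract 3×row2 = (0, 0, 0, 0, 3)
skip col 3 (zero from row 3)
step 4: normalize row 3 (÷3) = (0, 0, 0, 0, 1)
  row 0: subtract 2×row3 = (1, 0, 0, 5, 0)
  row 1: subtract 5×row3 = (0, 1, 0, 0, 0)

M[2][3] = 5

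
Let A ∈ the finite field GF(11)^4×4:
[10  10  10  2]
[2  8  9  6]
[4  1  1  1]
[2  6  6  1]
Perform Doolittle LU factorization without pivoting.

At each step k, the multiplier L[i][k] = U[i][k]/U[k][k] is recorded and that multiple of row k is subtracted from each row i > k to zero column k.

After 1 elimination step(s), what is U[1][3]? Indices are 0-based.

k=0: U[0][0]=10
  eliminate (1,0): mult=9, new row 1: (0, 6, 7, 10); set L[1][0]=9
  eliminate (2,0): mult=7, new row 2: (0, 8, 8, 9); set L[2][0]=7
  eliminate (3,0): mult=9, new row 3: (0, 4, 4, 5); set L[3][0]=9

U[1][3] = 10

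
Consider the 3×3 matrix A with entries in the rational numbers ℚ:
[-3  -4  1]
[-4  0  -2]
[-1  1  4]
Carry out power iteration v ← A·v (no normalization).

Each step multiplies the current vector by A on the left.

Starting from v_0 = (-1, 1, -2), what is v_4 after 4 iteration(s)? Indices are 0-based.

v_0 = (-1, 1, -2).
v_1 = A·v_0 = (-3, 8, -6).
v_2 = A·v_1 = (-29, 24, -13).
v_3 = A·v_2 = (-22, 142, 1).
v_4 = A·v_3 = (-501, 86, 168).

v_4 = (-501, 86, 168)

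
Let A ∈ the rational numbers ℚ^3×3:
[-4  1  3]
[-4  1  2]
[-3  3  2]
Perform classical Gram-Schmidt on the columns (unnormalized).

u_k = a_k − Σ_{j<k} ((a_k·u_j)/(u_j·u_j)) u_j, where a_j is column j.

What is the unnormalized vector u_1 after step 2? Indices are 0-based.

Step 1: u_0 = a_0 = (-4, -4, -3).
Step 2: u_1 = a_1 − (-17/41)·u_0 = (-27/41, -27/41, 72/41).

u_1 = (-27/41, -27/41, 72/41)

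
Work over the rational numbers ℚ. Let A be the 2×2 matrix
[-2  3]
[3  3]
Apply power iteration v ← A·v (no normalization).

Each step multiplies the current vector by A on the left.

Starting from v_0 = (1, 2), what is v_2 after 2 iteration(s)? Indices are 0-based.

v_2 = (19, 39)

v_0 = (1, 2).
v_1 = A·v_0 = (4, 9).
v_2 = A·v_1 = (19, 39).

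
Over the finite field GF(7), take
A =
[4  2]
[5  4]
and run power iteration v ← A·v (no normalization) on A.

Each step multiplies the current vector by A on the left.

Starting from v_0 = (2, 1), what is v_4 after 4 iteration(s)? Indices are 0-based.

v_0 = (2, 1).
v_1 = A·v_0 = (3, 0).
v_2 = A·v_1 = (5, 1).
v_3 = A·v_2 = (1, 1).
v_4 = A·v_3 = (6, 2).

v_4 = (6, 2)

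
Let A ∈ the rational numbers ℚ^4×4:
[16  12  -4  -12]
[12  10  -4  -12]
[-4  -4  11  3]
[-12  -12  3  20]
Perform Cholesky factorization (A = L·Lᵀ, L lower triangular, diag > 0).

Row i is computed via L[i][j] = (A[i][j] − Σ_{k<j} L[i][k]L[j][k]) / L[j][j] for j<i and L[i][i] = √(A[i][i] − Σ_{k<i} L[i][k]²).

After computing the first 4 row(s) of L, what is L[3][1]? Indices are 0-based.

L[3][1] = -3

Step 1: L[0][0] = √(16) = 4.
  L[1][0] = (12) / L[0][0] = 3.
Step 2: L[1][1] = √(1) = 1.
  L[2][0] = (-4) / L[0][0] = -1.
  L[2][1] = (-1) / L[1][1] = -1.
Step 3: L[2][2] = √(9) = 3.
  L[3][0] = (-12) / L[0][0] = -3.
  L[3][1] = (-3) / L[1][1] = -3.
  L[3][2] = (-3) / L[2][2] = -1.
Step 4: L[3][3] = √(1) = 1.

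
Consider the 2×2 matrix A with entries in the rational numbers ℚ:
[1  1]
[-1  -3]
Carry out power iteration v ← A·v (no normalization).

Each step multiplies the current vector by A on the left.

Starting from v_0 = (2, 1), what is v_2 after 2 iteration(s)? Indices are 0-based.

v_2 = (-2, 12)

v_0 = (2, 1).
v_1 = A·v_0 = (3, -5).
v_2 = A·v_1 = (-2, 12).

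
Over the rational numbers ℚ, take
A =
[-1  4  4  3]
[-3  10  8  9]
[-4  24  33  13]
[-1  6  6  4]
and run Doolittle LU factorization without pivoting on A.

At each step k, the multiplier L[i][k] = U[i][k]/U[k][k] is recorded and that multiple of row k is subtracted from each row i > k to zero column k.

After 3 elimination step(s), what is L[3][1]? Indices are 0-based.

k=0: U[0][0]=-1
  eliminate (1,0): mult=3, new row 1: (0, -2, -4, 0); set L[1][0]=3
  eliminate (2,0): mult=4, new row 2: (0, 8, 17, 1); set L[2][0]=4
  eliminate (3,0): mult=1, new row 3: (0, 2, 2, 1); set L[3][0]=1
k=1: U[1][1]=-2
  eliminate (2,1): mult=-4, new row 2: (0, 0, 1, 1); set L[2][1]=-4
  eliminate (3,1): mult=-1, new row 3: (0, 0, -2, 1); set L[3][1]=-1
k=2: U[2][2]=1
  eliminate (3,2): mult=-2, new row 3: (0, 0, 0, 3); set L[3][2]=-2

L[3][1] = -1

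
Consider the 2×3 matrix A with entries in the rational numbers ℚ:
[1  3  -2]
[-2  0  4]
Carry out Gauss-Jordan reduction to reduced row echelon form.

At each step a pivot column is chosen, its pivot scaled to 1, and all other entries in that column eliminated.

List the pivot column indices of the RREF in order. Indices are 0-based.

pivot columns: 0, 1

[1] R0 /= 1  ⇒  (1, 3, -2)
     R1 -= -2·R0  ⇒  (0, 6, 0)
[2] R1 /= 6  ⇒  (0, 1, 0)
     R0 -= 3·R1  ⇒  (1, 0, -2)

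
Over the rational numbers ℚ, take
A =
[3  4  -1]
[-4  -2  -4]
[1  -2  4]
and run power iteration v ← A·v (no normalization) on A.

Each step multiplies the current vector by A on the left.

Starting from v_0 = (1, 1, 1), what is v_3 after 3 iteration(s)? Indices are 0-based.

v_0 = (1, 1, 1).
v_1 = A·v_0 = (6, -10, 3).
v_2 = A·v_1 = (-25, -16, 38).
v_3 = A·v_2 = (-177, -20, 159).

v_3 = (-177, -20, 159)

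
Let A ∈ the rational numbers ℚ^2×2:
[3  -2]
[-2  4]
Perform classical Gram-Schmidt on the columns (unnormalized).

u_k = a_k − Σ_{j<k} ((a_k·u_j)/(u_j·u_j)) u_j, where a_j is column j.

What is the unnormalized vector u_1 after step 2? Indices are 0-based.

Step 1: u_0 = a_0 = (3, -2).
Step 2: u_1 = a_1 − (-14/13)·u_0 = (16/13, 24/13).

u_1 = (16/13, 24/13)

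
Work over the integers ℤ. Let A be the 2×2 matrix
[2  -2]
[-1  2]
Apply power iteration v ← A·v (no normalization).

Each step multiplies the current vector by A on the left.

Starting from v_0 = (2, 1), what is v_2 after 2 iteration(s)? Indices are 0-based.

v_0 = (2, 1).
v_1 = A·v_0 = (2, 0).
v_2 = A·v_1 = (4, -2).

v_2 = (4, -2)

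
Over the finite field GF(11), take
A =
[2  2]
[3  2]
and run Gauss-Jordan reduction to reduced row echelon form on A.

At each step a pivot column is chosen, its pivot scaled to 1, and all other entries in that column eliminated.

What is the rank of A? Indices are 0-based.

rank = 2

step 1: normalize row 0 (÷2) = (1, 1)
  row 1: subtract 3×row0 = (0, 10)
step 2: normalize row 1 (÷10) = (0, 1)
  row 0: subtract 1×row1 = (1, 0)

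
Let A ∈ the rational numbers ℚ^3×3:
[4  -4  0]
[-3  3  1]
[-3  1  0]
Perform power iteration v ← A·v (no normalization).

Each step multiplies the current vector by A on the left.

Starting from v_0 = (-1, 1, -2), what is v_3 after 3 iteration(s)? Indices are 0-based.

v_3 = (-352, 292, 184)

v_0 = (-1, 1, -2).
v_1 = A·v_0 = (-8, 4, 4).
v_2 = A·v_1 = (-48, 40, 28).
v_3 = A·v_2 = (-352, 292, 184).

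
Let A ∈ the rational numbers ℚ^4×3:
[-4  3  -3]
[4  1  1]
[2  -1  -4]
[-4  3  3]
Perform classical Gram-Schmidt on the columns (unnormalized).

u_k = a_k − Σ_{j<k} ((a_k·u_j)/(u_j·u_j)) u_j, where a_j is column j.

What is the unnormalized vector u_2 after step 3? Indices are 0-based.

u_2 = (-516/139, 66/139, -528/139, 318/139)

Step 1: u_0 = a_0 = (-4, 4, 2, -4).
Step 2: u_1 = a_1 − (-11/26)·u_0 = (17/13, 35/13, -2/13, 17/13).
Step 3: u_2 = a_2 − (-1/13)·u_0 − (43/139)·u_1 = (-516/139, 66/139, -528/139, 318/139).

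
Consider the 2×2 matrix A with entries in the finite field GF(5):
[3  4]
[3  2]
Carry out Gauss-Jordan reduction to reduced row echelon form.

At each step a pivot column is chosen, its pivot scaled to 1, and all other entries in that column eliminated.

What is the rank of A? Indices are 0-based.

rank = 2

step 1: normalize row 0 (÷3) = (1, 3)
  row 1: subtract 3×row0 = (0, 3)
step 2: normalize row 1 (÷3) = (0, 1)
  row 0: subtract 3×row1 = (1, 0)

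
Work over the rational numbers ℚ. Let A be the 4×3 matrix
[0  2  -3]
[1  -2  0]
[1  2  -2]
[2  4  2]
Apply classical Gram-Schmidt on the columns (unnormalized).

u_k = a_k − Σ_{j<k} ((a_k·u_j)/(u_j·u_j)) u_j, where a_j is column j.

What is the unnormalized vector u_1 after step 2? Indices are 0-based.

Step 1: u_0 = a_0 = (0, 1, 1, 2).
Step 2: u_1 = a_1 − (4/3)·u_0 = (2, -10/3, 2/3, 4/3).

u_1 = (2, -10/3, 2/3, 4/3)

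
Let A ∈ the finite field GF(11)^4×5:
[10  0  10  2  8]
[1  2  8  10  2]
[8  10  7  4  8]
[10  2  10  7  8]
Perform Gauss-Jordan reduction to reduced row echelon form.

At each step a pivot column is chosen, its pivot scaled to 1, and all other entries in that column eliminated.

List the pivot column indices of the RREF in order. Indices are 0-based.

[1] R0 /= 10  ⇒  (1, 0, 1, 9, 3)
     R1 -= 1·R0  ⇒  (0, 2, 7, 1, 10)
     R2 -= 8·R0  ⇒  (0, 10, 10, 9, 6)
     R3 -= 10·R0  ⇒  (0, 2, 0, 5, 0)
[2] R1 /= 2  ⇒  (0, 1, 9, 6, 5)
     R2 -= 10·R1  ⇒  (0, 0, 8, 4, 0)
     R3 -= 2·R1  ⇒  (0, 0, 4, 4, 1)
[3] R2 /= 8  ⇒  (0, 0, 1, 6, 0)
     R0 -= 1·R2  ⇒  (1, 0, 0, 3, 3)
     R1 -= 9·R2  ⇒  (0, 1, 0, 7, 5)
     R3 -= 4·R2  ⇒  (0, 0, 0, 2, 1)
[4] R3 /= 2  ⇒  (0, 0, 0, 1, 6)
     R0 -= 3·R3  ⇒  (1, 0, 0, 0, 7)
     R1 -= 7·R3  ⇒  (0, 1, 0, 0, 7)
     R2 -= 6·R3  ⇒  (0, 0, 1, 0, 8)

pivot columns: 0, 1, 2, 3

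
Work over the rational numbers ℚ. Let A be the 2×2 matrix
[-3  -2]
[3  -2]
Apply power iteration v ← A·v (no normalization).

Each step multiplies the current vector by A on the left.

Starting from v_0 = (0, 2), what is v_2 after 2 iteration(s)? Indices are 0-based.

v_2 = (20, -4)

v_0 = (0, 2).
v_1 = A·v_0 = (-4, -4).
v_2 = A·v_1 = (20, -4).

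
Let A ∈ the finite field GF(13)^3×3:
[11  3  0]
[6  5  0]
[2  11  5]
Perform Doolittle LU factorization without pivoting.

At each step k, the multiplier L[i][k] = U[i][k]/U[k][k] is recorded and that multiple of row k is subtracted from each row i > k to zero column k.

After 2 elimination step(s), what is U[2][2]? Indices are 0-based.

U[2][2] = 5

k=0: U[0][0]=11
  eliminate (1,0): mult=10, new row 1: (0, 1, 0); set L[1][0]=10
  eliminate (2,0): mult=12, new row 2: (0, 1, 5); set L[2][0]=12
k=1: U[1][1]=1
  eliminate (2,1): mult=1, new row 2: (0, 0, 5); set L[2][1]=1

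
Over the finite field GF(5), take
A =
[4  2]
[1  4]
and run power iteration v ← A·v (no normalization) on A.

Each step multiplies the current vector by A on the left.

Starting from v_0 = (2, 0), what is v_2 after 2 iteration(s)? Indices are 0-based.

v_2 = (1, 1)

v_0 = (2, 0).
v_1 = A·v_0 = (3, 2).
v_2 = A·v_1 = (1, 1).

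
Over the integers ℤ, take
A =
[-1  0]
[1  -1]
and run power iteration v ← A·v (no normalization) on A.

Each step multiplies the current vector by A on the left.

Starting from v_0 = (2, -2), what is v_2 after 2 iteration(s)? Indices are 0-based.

v_0 = (2, -2).
v_1 = A·v_0 = (-2, 4).
v_2 = A·v_1 = (2, -6).

v_2 = (2, -6)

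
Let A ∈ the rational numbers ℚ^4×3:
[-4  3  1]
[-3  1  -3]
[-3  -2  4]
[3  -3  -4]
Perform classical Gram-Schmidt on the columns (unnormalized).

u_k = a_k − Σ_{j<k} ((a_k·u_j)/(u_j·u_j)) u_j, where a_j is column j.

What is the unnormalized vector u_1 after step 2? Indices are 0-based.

u_1 = (57/43, -11/43, -140/43, -75/43)

Step 1: u_0 = a_0 = (-4, -3, -3, 3).
Step 2: u_1 = a_1 − (-18/43)·u_0 = (57/43, -11/43, -140/43, -75/43).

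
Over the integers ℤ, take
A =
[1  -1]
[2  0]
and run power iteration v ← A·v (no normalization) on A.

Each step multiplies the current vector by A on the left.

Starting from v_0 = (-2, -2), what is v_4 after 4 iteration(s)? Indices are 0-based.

v_0 = (-2, -2).
v_1 = A·v_0 = (0, -4).
v_2 = A·v_1 = (4, 0).
v_3 = A·v_2 = (4, 8).
v_4 = A·v_3 = (-4, 8).

v_4 = (-4, 8)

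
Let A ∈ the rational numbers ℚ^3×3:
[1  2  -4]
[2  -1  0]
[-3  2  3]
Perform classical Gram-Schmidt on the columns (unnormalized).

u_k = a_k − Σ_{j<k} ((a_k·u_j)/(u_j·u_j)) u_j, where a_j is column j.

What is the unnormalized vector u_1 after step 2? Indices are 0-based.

u_1 = (17/7, -1/7, 5/7)

Step 1: u_0 = a_0 = (1, 2, -3).
Step 2: u_1 = a_1 − (-3/7)·u_0 = (17/7, -1/7, 5/7).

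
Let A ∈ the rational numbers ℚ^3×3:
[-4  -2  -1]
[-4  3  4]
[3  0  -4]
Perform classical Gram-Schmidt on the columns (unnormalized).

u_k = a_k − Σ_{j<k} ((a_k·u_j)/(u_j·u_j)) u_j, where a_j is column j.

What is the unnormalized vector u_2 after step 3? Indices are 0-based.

u_2 = (-585/517, -390/517, -1300/517)

Step 1: u_0 = a_0 = (-4, -4, 3).
Step 2: u_1 = a_1 − (-4/41)·u_0 = (-98/41, 107/41, 12/41).
Step 3: u_2 = a_2 − (-24/41)·u_0 − (478/517)·u_1 = (-585/517, -390/517, -1300/517).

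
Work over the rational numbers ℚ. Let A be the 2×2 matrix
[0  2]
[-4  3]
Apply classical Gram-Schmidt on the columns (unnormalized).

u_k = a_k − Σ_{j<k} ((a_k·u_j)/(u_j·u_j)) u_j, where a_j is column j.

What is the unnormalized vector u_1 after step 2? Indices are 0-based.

Step 1: u_0 = a_0 = (0, -4).
Step 2: u_1 = a_1 − (-3/4)·u_0 = (2, 0).

u_1 = (2, 0)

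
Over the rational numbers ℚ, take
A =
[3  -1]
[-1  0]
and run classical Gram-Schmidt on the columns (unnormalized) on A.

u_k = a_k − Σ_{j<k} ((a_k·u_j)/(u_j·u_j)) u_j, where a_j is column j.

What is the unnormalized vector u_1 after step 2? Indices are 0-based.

u_1 = (-1/10, -3/10)

Step 1: u_0 = a_0 = (3, -1).
Step 2: u_1 = a_1 − (-3/10)·u_0 = (-1/10, -3/10).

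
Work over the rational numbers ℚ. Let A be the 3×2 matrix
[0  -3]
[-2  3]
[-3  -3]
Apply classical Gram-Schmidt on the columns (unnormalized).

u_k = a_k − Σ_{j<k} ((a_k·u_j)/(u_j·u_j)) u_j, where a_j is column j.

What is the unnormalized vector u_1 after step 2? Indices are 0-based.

u_1 = (-3, 45/13, -30/13)

Step 1: u_0 = a_0 = (0, -2, -3).
Step 2: u_1 = a_1 − (3/13)·u_0 = (-3, 45/13, -30/13).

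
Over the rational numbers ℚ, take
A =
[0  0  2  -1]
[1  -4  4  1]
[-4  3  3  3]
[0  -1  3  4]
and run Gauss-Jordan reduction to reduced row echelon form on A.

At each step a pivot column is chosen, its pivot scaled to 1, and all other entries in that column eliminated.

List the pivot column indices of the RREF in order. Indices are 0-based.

pivot columns: 0, 1, 2, 3

pivot(0,0): swap R0↔R1
pivot(0,0)=1: scale R0 → (1, -4, 4, 1)
  clear (2,0): R2 −= (-4)R0 → (0, -13, 19, 7)
pivot(1,1): swap R1↔R2
pivot(1,1)=-13: scale R1 → (0, 1, -19/13, -7/13)
  clear (0,1): R0 −= (-4)R1 → (1, 0, -24/13, -15/13)
  clear (3,1): R3 −= (-1)R1 → (0, 0, 20/13, 45/13)
pivot(2,2)=2: scale R2 → (0, 0, 1, -1/2)
  clear (0,2): R0 −= (-24/13)R2 → (1, 0, 0, -27/13)
  clear (1,2): R1 −= (-19/13)R2 → (0, 1, 0, -33/26)
  clear (3,2): R3 −= (20/13)R2 → (0, 0, 0, 55/13)
pivot(3,3)=55/13: scale R3 → (0, 0, 0, 1)
  clear (0,3): R0 −= (-27/13)R3 → (1, 0, 0, 0)
  clear (1,3): R1 −= (-33/26)R3 → (0, 1, 0, 0)
  clear (2,3): R2 −= (-1/2)R3 → (0, 0, 1, 0)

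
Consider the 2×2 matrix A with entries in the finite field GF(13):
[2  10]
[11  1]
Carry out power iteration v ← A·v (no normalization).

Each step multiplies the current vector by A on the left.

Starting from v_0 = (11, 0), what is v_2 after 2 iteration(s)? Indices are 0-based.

v_0 = (11, 0).
v_1 = A·v_0 = (9, 4).
v_2 = A·v_1 = (6, 12).

v_2 = (6, 12)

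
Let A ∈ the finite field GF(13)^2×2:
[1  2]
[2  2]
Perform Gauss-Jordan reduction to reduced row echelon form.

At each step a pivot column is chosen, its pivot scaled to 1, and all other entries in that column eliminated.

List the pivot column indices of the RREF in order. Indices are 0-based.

pivot columns: 0, 1

step 1: normalize row 0 (÷1) = (1, 2)
  row 1: subtract 2×row0 = (0, 11)
step 2: normalize row 1 (÷11) = (0, 1)
  row 0: subtract 2×row1 = (1, 0)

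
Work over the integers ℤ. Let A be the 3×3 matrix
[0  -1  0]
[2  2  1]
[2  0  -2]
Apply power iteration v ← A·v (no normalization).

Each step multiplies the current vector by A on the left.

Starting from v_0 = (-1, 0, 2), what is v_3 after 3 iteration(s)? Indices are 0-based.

v_0 = (-1, 0, 2).
v_1 = A·v_0 = (0, 0, -6).
v_2 = A·v_1 = (0, -6, 12).
v_3 = A·v_2 = (6, 0, -24).

v_3 = (6, 0, -24)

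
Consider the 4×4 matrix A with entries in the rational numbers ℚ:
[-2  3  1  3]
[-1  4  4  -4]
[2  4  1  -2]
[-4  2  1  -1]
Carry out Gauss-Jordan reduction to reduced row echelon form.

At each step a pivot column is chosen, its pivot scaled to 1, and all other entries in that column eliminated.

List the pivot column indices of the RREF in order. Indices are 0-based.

pivot columns: 0, 1, 2, 3

pivot(0,0)=-2: scale R0 → (1, -3/2, -1/2, -3/2)
  clear (1,0): R1 −= (-1)R0 → (0, 5/2, 7/2, -11/2)
  clear (2,0): R2 −= (2)R0 → (0, 7, 2, 1)
  clear (3,0): R3 −= (-4)R0 → (0, -4, -1, -7)
pivot(1,1)=5/2: scale R1 → (0, 1, 7/5, -11/5)
  clear (0,1): R0 −= (-3/2)R1 → (1, 0, 8/5, -24/5)
  clear (2,1): R2 −= (7)R1 → (0, 0, -39/5, 82/5)
  clear (3,1): R3 −= (-4)R1 → (0, 0, 23/5, -79/5)
pivot(2,2)=-39/5: scale R2 → (0, 0, 1, -82/39)
  clear (0,2): R0 −= (8/5)R2 → (1, 0, 0, -56/39)
  clear (1,2): R1 −= (7/5)R2 → (0, 1, 0, 29/39)
  clear (3,2): R3 −= (23/5)R2 → (0, 0, 0, -239/39)
pivot(3,3)=-239/39: scale R3 → (0, 0, 0, 1)
  clear (0,3): R0 −= (-56/39)R3 → (1, 0, 0, 0)
  clear (1,3): R1 −= (29/39)R3 → (0, 1, 0, 0)
  clear (2,3): R2 −= (-82/39)R3 → (0, 0, 1, 0)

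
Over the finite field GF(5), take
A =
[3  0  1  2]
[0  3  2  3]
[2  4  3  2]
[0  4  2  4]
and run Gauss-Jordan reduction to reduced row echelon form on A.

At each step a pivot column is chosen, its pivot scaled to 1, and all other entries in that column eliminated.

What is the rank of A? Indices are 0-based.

step 1: normalize row 0 (÷3) = (1, 0, 2, 4)
  row 2: subtract 2×row0 = (0, 4, 4, 4)
step 2: normalize row 1 (÷3) = (0, 1, 4, 1)
  row 2: subtract 4×row1 = (0, 0, 3, 0)
  row 3: subtract 4×row1 = (0, 0, 1, 0)
step 3: normalize row 2 (÷3) = (0, 0, 1, 0)
  row 0: subtract 2×row2 = (1, 0, 0, 4)
  row 1: subtract 4×row2 = (0, 1, 0, 1)
  row 3: subtract 1×row2 = (0, 0, 0, 0)
skip col 3 (zero from row 3)

rank = 3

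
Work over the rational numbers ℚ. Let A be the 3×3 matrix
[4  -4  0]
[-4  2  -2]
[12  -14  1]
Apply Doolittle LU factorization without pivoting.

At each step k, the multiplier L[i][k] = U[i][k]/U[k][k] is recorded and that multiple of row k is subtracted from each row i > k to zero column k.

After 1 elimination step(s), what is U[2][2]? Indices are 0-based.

U[2][2] = 1

k=0: U[0][0]=4
  eliminate (1,0): mult=-1, new row 1: (0, -2, -2); set L[1][0]=-1
  eliminate (2,0): mult=3, new row 2: (0, -2, 1); set L[2][0]=3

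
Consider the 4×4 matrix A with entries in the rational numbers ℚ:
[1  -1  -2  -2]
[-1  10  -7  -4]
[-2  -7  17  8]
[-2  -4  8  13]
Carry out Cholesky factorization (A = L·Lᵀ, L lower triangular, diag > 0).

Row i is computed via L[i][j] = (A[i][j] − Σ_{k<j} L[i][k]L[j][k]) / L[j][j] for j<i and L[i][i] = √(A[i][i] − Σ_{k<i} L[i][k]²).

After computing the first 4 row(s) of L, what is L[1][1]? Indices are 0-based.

L[1][1] = 3

Step 1: L[0][0] = √(1) = 1.
  L[1][0] = (-1) / L[0][0] = -1.
Step 2: L[1][1] = √(9) = 3.
  L[2][0] = (-2) / L[0][0] = -2.
  L[2][1] = (-9) / L[1][1] = -3.
Step 3: L[2][2] = √(4) = 2.
  L[3][0] = (-2) / L[0][0] = -2.
  L[3][1] = (-6) / L[1][1] = -2.
  L[3][2] = (-2) / L[2][2] = -1.
Step 4: L[3][3] = √(4) = 2.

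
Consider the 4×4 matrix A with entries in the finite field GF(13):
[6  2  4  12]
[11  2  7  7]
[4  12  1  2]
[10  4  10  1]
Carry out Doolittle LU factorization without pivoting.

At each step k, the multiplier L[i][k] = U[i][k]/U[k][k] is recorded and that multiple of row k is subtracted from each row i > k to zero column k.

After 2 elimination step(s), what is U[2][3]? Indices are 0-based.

k=0: U[0][0]=6
  eliminate (1,0): mult=4, new row 1: (0, 7, 4, 11); set L[1][0]=4
  eliminate (2,0): mult=5, new row 2: (0, 2, 7, 7); set L[2][0]=5
  eliminate (3,0): mult=6, new row 3: (0, 5, 12, 7); set L[3][0]=6
k=1: U[1][1]=7
  eliminate (2,1): mult=4, new row 2: (0, 0, 4, 2); set L[2][1]=4
  eliminate (3,1): mult=10, new row 3: (0, 0, 11, 1); set L[3][1]=10

U[2][3] = 2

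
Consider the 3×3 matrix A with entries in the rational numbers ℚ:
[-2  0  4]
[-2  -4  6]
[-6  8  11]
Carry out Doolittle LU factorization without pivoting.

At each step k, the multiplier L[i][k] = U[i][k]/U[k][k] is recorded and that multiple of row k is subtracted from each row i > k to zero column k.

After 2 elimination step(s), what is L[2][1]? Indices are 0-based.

k=0: U[0][0]=-2
  eliminate (1,0): mult=1, new row 1: (0, -4, 2); set L[1][0]=1
  eliminate (2,0): mult=3, new row 2: (0, 8, -1); set L[2][0]=3
k=1: U[1][1]=-4
  eliminate (2,1): mult=-2, new row 2: (0, 0, 3); set L[2][1]=-2

L[2][1] = -2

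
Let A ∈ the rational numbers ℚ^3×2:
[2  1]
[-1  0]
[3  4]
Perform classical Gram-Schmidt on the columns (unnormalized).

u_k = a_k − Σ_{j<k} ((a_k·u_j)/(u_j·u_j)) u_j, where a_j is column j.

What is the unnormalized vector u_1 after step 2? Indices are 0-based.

u_1 = (-1, 1, 1)

Step 1: u_0 = a_0 = (2, -1, 3).
Step 2: u_1 = a_1 − (1)·u_0 = (-1, 1, 1).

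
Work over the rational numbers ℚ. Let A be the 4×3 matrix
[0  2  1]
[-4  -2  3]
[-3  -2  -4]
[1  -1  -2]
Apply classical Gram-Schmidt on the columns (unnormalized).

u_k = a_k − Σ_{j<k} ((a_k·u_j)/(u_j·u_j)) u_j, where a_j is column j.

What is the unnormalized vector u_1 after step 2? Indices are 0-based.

Step 1: u_0 = a_0 = (0, -4, -3, 1).
Step 2: u_1 = a_1 − (1/2)·u_0 = (2, 0, -1/2, -3/2).

u_1 = (2, 0, -1/2, -3/2)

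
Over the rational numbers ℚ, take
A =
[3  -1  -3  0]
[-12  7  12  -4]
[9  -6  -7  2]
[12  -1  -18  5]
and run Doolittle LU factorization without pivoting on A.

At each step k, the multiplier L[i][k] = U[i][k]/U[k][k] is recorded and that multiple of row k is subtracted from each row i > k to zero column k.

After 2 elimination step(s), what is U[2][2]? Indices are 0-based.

U[2][2] = 2

k=0: U[0][0]=3
  eliminate (1,0): mult=-4, new row 1: (0, 3, 0, -4); set L[1][0]=-4
  eliminate (2,0): mult=3, new row 2: (0, -3, 2, 2); set L[2][0]=3
  eliminate (3,0): mult=4, new row 3: (0, 3, -6, 5); set L[3][0]=4
k=1: U[1][1]=3
  eliminate (2,1): mult=-1, new row 2: (0, 0, 2, -2); set L[2][1]=-1
  eliminate (3,1): mult=1, new row 3: (0, 0, -6, 9); set L[3][1]=1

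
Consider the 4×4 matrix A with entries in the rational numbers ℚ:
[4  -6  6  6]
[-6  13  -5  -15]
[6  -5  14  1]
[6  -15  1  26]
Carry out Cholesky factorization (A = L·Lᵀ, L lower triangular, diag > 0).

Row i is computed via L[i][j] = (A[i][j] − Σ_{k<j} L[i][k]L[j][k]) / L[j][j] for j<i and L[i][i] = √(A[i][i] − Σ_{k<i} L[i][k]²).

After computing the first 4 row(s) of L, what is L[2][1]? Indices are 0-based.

Step 1: L[0][0] = √(4) = 2.
  L[1][0] = (-6) / L[0][0] = -3.
Step 2: L[1][1] = √(4) = 2.
  L[2][0] = (6) / L[0][0] = 3.
  L[2][1] = (4) / L[1][1] = 2.
Step 3: L[2][2] = √(1) = 1.
  L[3][0] = (6) / L[0][0] = 3.
  L[3][1] = (-6) / L[1][1] = -3.
  L[3][2] = (-2) / L[2][2] = -2.
Step 4: L[3][3] = √(4) = 2.

L[2][1] = 2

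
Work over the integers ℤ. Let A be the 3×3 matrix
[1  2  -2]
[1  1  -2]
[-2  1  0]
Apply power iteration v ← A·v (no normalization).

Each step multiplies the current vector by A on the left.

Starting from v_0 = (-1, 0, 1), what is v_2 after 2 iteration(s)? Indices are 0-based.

v_0 = (-1, 0, 1).
v_1 = A·v_0 = (-3, -3, 2).
v_2 = A·v_1 = (-13, -10, 3).

v_2 = (-13, -10, 3)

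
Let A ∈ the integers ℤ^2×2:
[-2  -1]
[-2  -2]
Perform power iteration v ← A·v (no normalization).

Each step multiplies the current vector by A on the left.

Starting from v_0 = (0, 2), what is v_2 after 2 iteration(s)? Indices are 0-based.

v_2 = (8, 12)

v_0 = (0, 2).
v_1 = A·v_0 = (-2, -4).
v_2 = A·v_1 = (8, 12).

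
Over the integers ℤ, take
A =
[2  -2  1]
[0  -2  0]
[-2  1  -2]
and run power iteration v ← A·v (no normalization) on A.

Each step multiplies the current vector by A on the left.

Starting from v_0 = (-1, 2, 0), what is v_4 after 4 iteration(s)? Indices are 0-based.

v_0 = (-1, 2, 0).
v_1 = A·v_0 = (-6, -4, 4).
v_2 = A·v_1 = (0, 8, 0).
v_3 = A·v_2 = (-16, -16, 8).
v_4 = A·v_3 = (8, 32, 0).

v_4 = (8, 32, 0)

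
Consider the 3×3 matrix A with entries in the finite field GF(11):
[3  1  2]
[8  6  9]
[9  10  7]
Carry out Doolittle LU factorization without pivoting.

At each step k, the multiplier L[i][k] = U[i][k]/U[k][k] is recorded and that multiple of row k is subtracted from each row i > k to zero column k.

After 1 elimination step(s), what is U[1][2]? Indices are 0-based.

U[1][2] = 0

k=0: U[0][0]=3
  eliminate (1,0): mult=10, new row 1: (0, 7, 0); set L[1][0]=10
  eliminate (2,0): mult=3, new row 2: (0, 7, 1); set L[2][0]=3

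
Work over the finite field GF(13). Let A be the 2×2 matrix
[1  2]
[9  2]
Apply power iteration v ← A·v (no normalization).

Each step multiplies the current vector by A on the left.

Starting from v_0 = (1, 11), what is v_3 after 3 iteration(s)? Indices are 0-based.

v_3 = (12, 3)

v_0 = (1, 11).
v_1 = A·v_0 = (10, 5).
v_2 = A·v_1 = (7, 9).
v_3 = A·v_2 = (12, 3).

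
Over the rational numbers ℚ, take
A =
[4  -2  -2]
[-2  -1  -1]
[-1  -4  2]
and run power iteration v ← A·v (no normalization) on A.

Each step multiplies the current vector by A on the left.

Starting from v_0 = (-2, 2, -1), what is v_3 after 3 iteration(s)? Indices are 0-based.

v_0 = (-2, 2, -1).
v_1 = A·v_0 = (-10, 3, -8).
v_2 = A·v_1 = (-30, 25, -18).
v_3 = A·v_2 = (-134, 53, -106).

v_3 = (-134, 53, -106)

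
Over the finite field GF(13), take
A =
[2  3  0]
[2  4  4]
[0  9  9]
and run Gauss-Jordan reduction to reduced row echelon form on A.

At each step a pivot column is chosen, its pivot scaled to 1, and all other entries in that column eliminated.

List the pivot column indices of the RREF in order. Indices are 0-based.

pivot columns: 0, 1, 2

[1] R0 /= 2  ⇒  (1, 8, 0)
     R1 -= 2·R0  ⇒  (0, 1, 4)
[2] R1 /= 1  ⇒  (0, 1, 4)
     R0 -= 8·R1  ⇒  (1, 0, 7)
     R2 -= 9·R1  ⇒  (0, 0, 12)
[3] R2 /= 12  ⇒  (0, 0, 1)
     R0 -= 7·R2  ⇒  (1, 0, 0)
     R1 -= 4·R2  ⇒  (0, 1, 0)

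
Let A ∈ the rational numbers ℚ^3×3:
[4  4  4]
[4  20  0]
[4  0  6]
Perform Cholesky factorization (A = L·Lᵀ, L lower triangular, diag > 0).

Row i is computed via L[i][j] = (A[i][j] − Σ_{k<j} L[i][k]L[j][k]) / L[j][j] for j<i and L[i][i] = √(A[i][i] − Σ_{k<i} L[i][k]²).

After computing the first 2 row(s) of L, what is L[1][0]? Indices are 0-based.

L[1][0] = 2

Step 1: L[0][0] = √(4) = 2.
  L[1][0] = (4) / L[0][0] = 2.
Step 2: L[1][1] = √(16) = 4.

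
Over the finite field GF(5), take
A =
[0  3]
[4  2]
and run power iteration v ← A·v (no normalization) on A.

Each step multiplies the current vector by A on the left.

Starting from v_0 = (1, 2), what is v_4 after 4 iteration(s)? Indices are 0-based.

v_0 = (1, 2).
v_1 = A·v_0 = (1, 3).
v_2 = A·v_1 = (4, 0).
v_3 = A·v_2 = (0, 1).
v_4 = A·v_3 = (3, 2).

v_4 = (3, 2)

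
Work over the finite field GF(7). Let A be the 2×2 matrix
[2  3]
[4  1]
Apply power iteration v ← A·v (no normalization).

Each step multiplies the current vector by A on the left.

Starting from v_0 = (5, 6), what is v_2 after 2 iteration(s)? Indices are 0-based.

v_2 = (1, 5)

v_0 = (5, 6).
v_1 = A·v_0 = (0, 5).
v_2 = A·v_1 = (1, 5).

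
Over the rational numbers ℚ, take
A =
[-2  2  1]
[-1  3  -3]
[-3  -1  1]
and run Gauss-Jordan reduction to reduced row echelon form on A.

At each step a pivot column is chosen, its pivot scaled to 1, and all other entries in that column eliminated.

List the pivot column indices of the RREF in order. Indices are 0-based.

pivot columns: 0, 1, 2

step 1: normalize row 0 (÷-2) = (1, -1, -1/2)
  row 1: subtract -1×row0 = (0, 2, -7/2)
  row 2: subtract -3×row0 = (0, -4, -1/2)
step 2: normalize row 1 (÷2) = (0, 1, -7/4)
  row 0: subtract -1×row1 = (1, 0, -9/4)
  row 2: subtract -4×row1 = (0, 0, -15/2)
step 3: normalize row 2 (÷-15/2) = (0, 0, 1)
  row 0: subtract -9/4×row2 = (1, 0, 0)
  row 1: subtract -7/4×row2 = (0, 1, 0)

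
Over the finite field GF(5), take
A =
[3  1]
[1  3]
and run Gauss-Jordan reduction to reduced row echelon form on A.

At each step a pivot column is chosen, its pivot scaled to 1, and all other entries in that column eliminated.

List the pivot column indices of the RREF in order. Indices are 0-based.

pivot columns: 0, 1

[1] R0 /= 3  ⇒  (1, 2)
     R1 -= 1·R0  ⇒  (0, 1)
[2] R1 /= 1  ⇒  (0, 1)
     R0 -= 2·R1  ⇒  (1, 0)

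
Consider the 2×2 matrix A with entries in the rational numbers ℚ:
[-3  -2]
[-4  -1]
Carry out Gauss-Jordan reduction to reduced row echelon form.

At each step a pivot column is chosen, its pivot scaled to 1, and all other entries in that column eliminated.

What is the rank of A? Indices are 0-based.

step 1: normalize row 0 (÷-3) = (1, 2/3)
  row 1: subtract -4×row0 = (0, 5/3)
step 2: normalize row 1 (÷5/3) = (0, 1)
  row 0: subtract 2/3×row1 = (1, 0)

rank = 2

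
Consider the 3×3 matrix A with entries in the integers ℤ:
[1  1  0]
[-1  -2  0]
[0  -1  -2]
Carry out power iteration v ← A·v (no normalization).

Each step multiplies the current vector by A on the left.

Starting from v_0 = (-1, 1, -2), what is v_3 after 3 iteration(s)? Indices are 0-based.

v_3 = (1, -3, 8)

v_0 = (-1, 1, -2).
v_1 = A·v_0 = (0, -1, 3).
v_2 = A·v_1 = (-1, 2, -5).
v_3 = A·v_2 = (1, -3, 8).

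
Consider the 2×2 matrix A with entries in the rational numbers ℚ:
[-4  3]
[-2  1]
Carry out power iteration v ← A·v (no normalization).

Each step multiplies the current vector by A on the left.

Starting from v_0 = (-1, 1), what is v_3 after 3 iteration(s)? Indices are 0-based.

v_3 = (43, 27)

v_0 = (-1, 1).
v_1 = A·v_0 = (7, 3).
v_2 = A·v_1 = (-19, -11).
v_3 = A·v_2 = (43, 27).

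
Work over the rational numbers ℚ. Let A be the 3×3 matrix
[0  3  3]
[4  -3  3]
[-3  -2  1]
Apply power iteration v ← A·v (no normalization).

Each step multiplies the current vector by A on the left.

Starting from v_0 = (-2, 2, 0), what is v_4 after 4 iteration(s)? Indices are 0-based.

v_0 = (-2, 2, 0).
v_1 = A·v_0 = (6, -14, 2).
v_2 = A·v_1 = (-36, 72, 12).
v_3 = A·v_2 = (252, -324, -24).
v_4 = A·v_3 = (-1044, 1908, -132).

v_4 = (-1044, 1908, -132)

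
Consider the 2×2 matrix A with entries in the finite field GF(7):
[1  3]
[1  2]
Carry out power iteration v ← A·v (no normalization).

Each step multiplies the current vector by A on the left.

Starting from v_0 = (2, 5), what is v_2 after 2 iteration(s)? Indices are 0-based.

v_0 = (2, 5).
v_1 = A·v_0 = (3, 5).
v_2 = A·v_1 = (4, 6).

v_2 = (4, 6)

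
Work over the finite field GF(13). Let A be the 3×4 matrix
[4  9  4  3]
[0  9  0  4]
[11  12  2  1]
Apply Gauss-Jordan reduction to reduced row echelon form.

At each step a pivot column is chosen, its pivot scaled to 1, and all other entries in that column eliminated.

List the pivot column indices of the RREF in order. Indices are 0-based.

pivot columns: 0, 1, 2

[1] R0 /= 4  ⇒  (1, 12, 1, 4)
     R2 -= 11·R0  ⇒  (0, 10, 4, 9)
[2] R1 /= 9  ⇒  (0, 1, 0, 12)
     R0 -= 12·R1  ⇒  (1, 0, 1, 3)
     R2 -= 10·R1  ⇒  (0, 0, 4, 6)
[3] R2 /= 4  ⇒  (0, 0, 1, 8)
     R0 -= 1·R2  ⇒  (1, 0, 0, 8)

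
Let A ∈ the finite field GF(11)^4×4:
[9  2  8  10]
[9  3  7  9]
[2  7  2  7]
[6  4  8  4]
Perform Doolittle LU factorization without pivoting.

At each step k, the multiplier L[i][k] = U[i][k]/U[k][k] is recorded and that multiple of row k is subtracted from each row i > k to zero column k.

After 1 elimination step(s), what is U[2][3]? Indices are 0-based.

k=0: U[0][0]=9
  eliminate (1,0): mult=1, new row 1: (0, 1, 10, 10); set L[1][0]=1
  eliminate (2,0): mult=10, new row 2: (0, 9, 10, 6); set L[2][0]=10
  eliminate (3,0): mult=8, new row 3: (0, 10, 10, 1); set L[3][0]=8

U[2][3] = 6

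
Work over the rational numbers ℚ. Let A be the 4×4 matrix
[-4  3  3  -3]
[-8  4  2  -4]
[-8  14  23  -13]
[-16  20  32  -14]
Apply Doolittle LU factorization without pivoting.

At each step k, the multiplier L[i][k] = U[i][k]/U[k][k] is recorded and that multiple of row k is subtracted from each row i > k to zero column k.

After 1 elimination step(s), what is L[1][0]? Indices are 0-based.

L[1][0] = 2

Step 1: pivot at (0,0) is -4.
  row1 ← row1 − (2)·row0  ⇒  L[1][0]=2, U row1=(0, -2, -4, 2)
  row2 ← row2 − (2)·row0  ⇒  L[2][0]=2, U row2=(0, 8, 17, -7)
  row3 ← row3 − (4)·row0  ⇒  L[3][0]=4, U row3=(0, 8, 20, -2)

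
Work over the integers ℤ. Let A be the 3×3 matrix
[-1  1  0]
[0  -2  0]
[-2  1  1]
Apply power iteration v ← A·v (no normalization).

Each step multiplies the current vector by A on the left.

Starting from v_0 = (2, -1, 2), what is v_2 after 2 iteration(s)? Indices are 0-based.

v_2 = (5, -4, 5)

v_0 = (2, -1, 2).
v_1 = A·v_0 = (-3, 2, -3).
v_2 = A·v_1 = (5, -4, 5).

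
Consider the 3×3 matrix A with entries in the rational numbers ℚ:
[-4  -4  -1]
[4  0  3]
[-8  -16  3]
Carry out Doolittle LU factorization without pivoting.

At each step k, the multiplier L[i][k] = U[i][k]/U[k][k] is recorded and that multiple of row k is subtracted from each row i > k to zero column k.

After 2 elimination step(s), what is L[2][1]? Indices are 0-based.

k=0: U[0][0]=-4
  eliminate (1,0): mult=-1, new row 1: (0, -4, 2); set L[1][0]=-1
  eliminate (2,0): mult=2, new row 2: (0, -8, 5); set L[2][0]=2
k=1: U[1][1]=-4
  eliminate (2,1): mult=2, new row 2: (0, 0, 1); set L[2][1]=2

L[2][1] = 2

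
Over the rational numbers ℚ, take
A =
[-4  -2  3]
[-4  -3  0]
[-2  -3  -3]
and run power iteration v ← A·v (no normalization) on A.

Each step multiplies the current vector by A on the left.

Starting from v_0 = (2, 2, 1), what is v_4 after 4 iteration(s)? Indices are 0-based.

v_0 = (2, 2, 1).
v_1 = A·v_0 = (-9, -14, -13).
v_2 = A·v_1 = (25, 78, 99).
v_3 = A·v_2 = (41, -334, -581).
v_4 = A·v_3 = (-1239, 838, 2663).

v_4 = (-1239, 838, 2663)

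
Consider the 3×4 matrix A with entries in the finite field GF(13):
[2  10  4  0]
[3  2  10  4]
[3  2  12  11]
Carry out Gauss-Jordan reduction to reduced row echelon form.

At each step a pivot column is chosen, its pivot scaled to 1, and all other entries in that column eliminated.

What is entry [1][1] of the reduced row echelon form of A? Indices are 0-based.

pivot(0,0)=2: scale R0 → (1, 5, 2, 0)
  clear (1,0): R1 −= (3)R0 → (0, 0, 4, 4)
  clear (2,0): R2 −= (3)R0 → (0, 0, 6, 11)
col 1: no nonzero at/below row 1; advance.
pivot(1,2)=4: scale R1 → (0, 0, 1, 1)
  clear (0,2): R0 −= (2)R1 → (1, 5, 0, 11)
  clear (2,2): R2 −= (6)R1 → (0, 0, 0, 5)
pivot(2,3)=5: scale R2 → (0, 0, 0, 1)
  clear (0,3): R0 −= (11)R2 → (1, 5, 0, 0)
  clear (1,3): R1 −= (1)R2 → (0, 0, 1, 0)

M[1][1] = 0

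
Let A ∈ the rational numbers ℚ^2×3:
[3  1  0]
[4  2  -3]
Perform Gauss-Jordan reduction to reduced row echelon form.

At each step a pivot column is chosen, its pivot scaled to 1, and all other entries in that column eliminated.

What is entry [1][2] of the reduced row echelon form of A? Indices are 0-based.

pivot(0,0)=3: scale R0 → (1, 1/3, 0)
  clear (1,0): R1 −= (4)R0 → (0, 2/3, -3)
pivot(1,1)=2/3: scale R1 → (0, 1, -9/2)
  clear (0,1): R0 −= (1/3)R1 → (1, 0, 3/2)

M[1][2] = -9/2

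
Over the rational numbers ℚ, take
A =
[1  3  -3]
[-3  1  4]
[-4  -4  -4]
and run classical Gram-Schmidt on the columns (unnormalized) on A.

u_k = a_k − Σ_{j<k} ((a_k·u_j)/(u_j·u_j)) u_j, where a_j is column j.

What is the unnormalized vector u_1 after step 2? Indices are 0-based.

u_1 = (31/13, 37/13, -20/13)

Step 1: u_0 = a_0 = (1, -3, -4).
Step 2: u_1 = a_1 − (8/13)·u_0 = (31/13, 37/13, -20/13).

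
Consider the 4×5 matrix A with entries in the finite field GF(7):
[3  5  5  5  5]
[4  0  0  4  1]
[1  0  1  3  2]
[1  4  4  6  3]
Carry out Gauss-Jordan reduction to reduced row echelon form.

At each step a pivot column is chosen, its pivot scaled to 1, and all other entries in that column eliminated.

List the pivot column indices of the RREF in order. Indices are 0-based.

pivot columns: 0, 1, 2, 3

[1] R0 /= 3  ⇒  (1, 4, 4, 4, 4)
     R1 -= 4·R0  ⇒  (0, 5, 5, 2, 6)
     R2 -= 1·R0  ⇒  (0, 3, 4, 6, 5)
     R3 -= 1·R0  ⇒  (0, 0, 0, 2, 6)
[2] R1 /= 5  ⇒  (0, 1, 1, 6, 4)
     R0 -= 4·R1  ⇒  (1, 0, 0, 1, 2)
     R2 -= 3·R1  ⇒  (0, 0, 1, 2, 0)
[3] R2 /= 1  ⇒  (0, 0, 1, 2, 0)
     R1 -= 1·R2  ⇒  (0, 1, 0, 4, 4)
[4] R3 /= 2  ⇒  (0, 0, 0, 1, 3)
     R0 -= 1·R3  ⇒  (1, 0, 0, 0, 6)
     R1 -= 4·R3  ⇒  (0, 1, 0, 0, 6)
     R2 -= 2·R3  ⇒  (0, 0, 1, 0, 1)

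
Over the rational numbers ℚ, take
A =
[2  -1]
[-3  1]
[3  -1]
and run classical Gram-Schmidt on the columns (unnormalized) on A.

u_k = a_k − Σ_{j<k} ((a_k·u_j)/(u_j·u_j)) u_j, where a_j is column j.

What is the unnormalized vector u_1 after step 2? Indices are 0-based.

u_1 = (-3/11, -1/11, 1/11)

Step 1: u_0 = a_0 = (2, -3, 3).
Step 2: u_1 = a_1 − (-4/11)·u_0 = (-3/11, -1/11, 1/11).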